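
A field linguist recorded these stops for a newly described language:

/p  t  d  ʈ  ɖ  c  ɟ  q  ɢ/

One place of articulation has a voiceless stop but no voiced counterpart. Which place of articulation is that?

bilabial

place of articulation  voiceless  voiced  
bilabial          p         —       
alveolar          t         d       
retroflex         ʈ         ɖ       
palatal           c         ɟ       
uvular            q         ɢ       
Every place of articulation has a voiced member except bilabial, where /b/ would be expected.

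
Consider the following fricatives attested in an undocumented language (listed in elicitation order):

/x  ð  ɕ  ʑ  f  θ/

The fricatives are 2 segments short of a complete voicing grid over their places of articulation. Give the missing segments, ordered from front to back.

place of articulation  voiceless  voiced  
labiodental       f         —       
dental            θ         ð       
alveolo-palatal   ɕ         ʑ       
velar             x         —       
Gaps, from front to back: labiodental lacks voiced (/v/); velar lacks voiced (/ɣ/).

/v/, /ɣ/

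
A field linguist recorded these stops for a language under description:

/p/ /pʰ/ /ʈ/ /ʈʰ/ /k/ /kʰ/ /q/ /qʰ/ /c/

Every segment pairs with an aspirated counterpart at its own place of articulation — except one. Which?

/c/

Bilabial: /p/ ~ /pʰ/
Retroflex: /ʈ/ ~ /ʈʰ/
Velar: /k/ ~ /kʰ/
Uvular: /q/ ~ /qʰ/
Palatal: only /c/ (plain); no aspirated partner.
So /c/ is the unpaired segment.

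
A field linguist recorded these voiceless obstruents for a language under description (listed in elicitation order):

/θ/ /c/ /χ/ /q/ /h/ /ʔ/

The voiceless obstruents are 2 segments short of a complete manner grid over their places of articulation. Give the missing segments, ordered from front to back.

place of articulation  stop      fricative
dental            —         θ       
palatal           c         —       
uvular            q         χ       
glottal           ʔ         h       
Gaps, from front to back: dental lacks stop (/t̪/); palatal lacks fricative (/ç/).

/t̪/, /ç/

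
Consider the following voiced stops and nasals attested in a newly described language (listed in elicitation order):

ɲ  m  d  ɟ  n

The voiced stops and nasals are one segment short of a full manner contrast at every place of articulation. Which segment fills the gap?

/b/

Oral stop: /d/ (alveolar), /ɟ/ (palatal).
Nasal: /m/ (bilabial), /n/ (alveolar), /ɲ/ (palatal).
The bilabial row has no oral stop member, so the gap is the bilabial oral stop /b/.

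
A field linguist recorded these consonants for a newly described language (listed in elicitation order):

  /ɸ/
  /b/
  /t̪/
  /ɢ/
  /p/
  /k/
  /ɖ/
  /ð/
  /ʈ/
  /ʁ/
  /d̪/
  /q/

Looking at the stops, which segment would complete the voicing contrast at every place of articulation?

bilabial: voiceless /p/, voiced /b/.
dental: voiceless /t̪/, voiced /d̪/.
retroflex: voiceless /ʈ/, voiced /ɖ/.
velar: voiceless /k/, voiced —.
uvular: voiceless /q/, voiced /ɢ/.
The velar row has no voiced member, so the gap is the voiced velar stop /ɡ/.

/ɡ/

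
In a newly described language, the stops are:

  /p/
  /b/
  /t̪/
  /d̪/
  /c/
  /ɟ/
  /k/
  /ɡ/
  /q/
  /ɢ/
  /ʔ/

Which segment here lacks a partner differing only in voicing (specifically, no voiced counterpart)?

Bilabial: /p/ ~ /b/
Dental: /t̪/ ~ /d̪/
Palatal: /c/ ~ /ɟ/
Velar: /k/ ~ /ɡ/
Uvular: /q/ ~ /ɢ/
Glottal: only /ʔ/ (voiceless); no voiced partner.
So /ʔ/ is the unpaired segment.

/ʔ/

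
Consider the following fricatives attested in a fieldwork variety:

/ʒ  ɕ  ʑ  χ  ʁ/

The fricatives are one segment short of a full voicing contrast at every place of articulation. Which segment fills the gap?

place of articulation  voiceless  voiced  
postalveolar      —         ʒ       
alveolo-palatal   ɕ         ʑ       
uvular            χ         ʁ       
The postalveolar row has no voiceless member, so the gap is the voiceless postalveolar fricative /ʃ/.

/ʃ/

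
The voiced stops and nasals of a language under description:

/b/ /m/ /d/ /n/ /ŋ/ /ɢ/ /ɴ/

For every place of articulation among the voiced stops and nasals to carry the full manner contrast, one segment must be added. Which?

/ɡ/

bilabial: oral stop /b/, nasal /m/.
alveolar: oral stop /d/, nasal /n/.
velar: oral stop —, nasal /ŋ/.
uvular: oral stop /ɢ/, nasal /ɴ/.
The velar row has no oral stop member, so the gap is the velar oral stop /ɡ/.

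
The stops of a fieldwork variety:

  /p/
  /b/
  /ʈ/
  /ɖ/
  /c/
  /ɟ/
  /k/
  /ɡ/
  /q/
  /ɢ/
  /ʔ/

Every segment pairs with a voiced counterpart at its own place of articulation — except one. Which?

Bilabial: /p/ ~ /b/
Retroflex: /ʈ/ ~ /ɖ/
Palatal: /c/ ~ /ɟ/
Velar: /k/ ~ /ɡ/
Uvular: /q/ ~ /ɢ/
Glottal: only /ʔ/ (voiceless); no voiced partner.
So /ʔ/ is the unpaired segment.

/ʔ/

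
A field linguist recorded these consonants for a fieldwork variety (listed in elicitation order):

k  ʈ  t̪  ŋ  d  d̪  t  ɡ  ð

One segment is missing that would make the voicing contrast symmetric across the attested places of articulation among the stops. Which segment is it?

place of articulation  voiceless  voiced  
dental            t̪        d̪      
alveolar          t         d       
retroflex         ʈ         —       
velar             k         ɡ       
The retroflex row has no voiced member, so the gap is the voiced retroflex stop /ɖ/.

/ɖ/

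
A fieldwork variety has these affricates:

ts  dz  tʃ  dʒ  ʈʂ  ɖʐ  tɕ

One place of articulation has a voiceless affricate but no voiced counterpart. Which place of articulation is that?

alveolar: voiceless /ts/, voiced /dz/.
postalveolar: voiceless /tʃ/, voiced /dʒ/.
retroflex: voiceless /ʈʂ/, voiced /ɖʐ/.
alveolo-palatal: voiceless /tɕ/, voiced —.
Every place of articulation has a voiced member except alveolo-palatal, where /dʑ/ would be expected.

alveolo-palatal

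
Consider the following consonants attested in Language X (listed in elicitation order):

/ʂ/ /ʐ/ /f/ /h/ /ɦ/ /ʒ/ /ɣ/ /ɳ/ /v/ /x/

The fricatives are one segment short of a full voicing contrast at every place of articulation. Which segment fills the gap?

/ʃ/

labiodental: voiceless /f/, voiced /v/.
postalveolar: voiceless —, voiced /ʒ/.
retroflex: voiceless /ʂ/, voiced /ʐ/.
velar: voiceless /x/, voiced /ɣ/.
glottal: voiceless /h/, voiced /ɦ/.
The postalveolar row has no voiceless member, so the gap is the voiceless postalveolar fricative /ʃ/.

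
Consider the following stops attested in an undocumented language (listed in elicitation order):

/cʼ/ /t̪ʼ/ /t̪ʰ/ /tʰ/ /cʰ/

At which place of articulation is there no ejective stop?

dental: aspirated /t̪ʰ/, ejective /t̪ʼ/.
alveolar: aspirated /tʰ/, ejective —.
palatal: aspirated /cʰ/, ejective /cʼ/.
Every place of articulation has an ejective member except alveolar, where /tʼ/ would be expected.

alveolar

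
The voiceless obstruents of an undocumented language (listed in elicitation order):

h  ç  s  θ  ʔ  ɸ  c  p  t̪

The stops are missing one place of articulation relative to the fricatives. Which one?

alveolar

place of articulation  stop      fricative
bilabial          p         ɸ       
dental            t̪        θ       
alveolar          —         s       
palatal           c         ç       
glottal           ʔ         h       
Every place of articulation has a stop member except alveolar, where /t/ would be expected.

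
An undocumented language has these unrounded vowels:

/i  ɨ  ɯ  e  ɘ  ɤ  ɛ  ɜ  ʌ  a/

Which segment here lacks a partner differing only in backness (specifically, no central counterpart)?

High: /i/ ~ /ɨ/ ~ /ɯ/
High-mid: /e/ ~ /ɘ/ ~ /ɤ/
Low-mid: /ɛ/ ~ /ɜ/ ~ /ʌ/
Low: only /a/ (front); no central partner.
So /a/ is the unpaired segment.

/a/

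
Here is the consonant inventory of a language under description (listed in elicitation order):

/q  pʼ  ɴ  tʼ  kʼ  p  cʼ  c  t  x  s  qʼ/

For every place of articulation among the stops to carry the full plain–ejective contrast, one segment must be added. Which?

Plain: /p/ (bilabial), /t/ (alveolar), /c/ (palatal), /q/ (uvular).
Ejective: /pʼ/ (bilabial), /tʼ/ (alveolar), /cʼ/ (palatal), /kʼ/ (velar), /qʼ/ (uvular).
The velar row has no plain member, so the gap is the plain velar stop /k/.

/k/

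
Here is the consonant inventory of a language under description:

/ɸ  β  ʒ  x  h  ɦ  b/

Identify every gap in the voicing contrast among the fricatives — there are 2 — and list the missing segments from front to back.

place of articulation  voiceless  voiced  
bilabial          ɸ         β       
postalveolar      —         ʒ       
velar             x         —       
glottal           h         ɦ       
Gaps, from front to back: postalveolar lacks voiceless (/ʃ/); velar lacks voiced (/ɣ/).

/ʃ/, /ɣ/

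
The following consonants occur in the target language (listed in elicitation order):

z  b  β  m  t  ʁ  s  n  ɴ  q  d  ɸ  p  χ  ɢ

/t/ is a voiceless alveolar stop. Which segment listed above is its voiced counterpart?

The voiced counterpart is a voiced alveolar stop — in this inventory, /d/.

/d/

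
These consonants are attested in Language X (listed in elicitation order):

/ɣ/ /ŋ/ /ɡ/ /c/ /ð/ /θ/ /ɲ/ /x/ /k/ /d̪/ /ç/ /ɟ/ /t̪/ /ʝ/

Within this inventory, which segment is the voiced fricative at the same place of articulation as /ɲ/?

/ʝ/

/ɲ/ is a palatal nasal.
The voiced fricative at the same place is a voiced palatal fricative — in this inventory, /ʝ/.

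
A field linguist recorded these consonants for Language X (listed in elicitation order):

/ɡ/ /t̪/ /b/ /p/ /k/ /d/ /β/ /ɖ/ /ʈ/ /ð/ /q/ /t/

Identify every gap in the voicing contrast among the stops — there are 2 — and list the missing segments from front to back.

place of articulation  voiceless  voiced  
bilabial          p         b       
dental            t̪        —       
alveolar          t         d       
retroflex         ʈ         ɖ       
velar             k         ɡ       
uvular            q         —       
Gaps, from front to back: dental lacks voiced (/d̪/); uvular lacks voiced (/ɢ/).

/d̪/, /ɢ/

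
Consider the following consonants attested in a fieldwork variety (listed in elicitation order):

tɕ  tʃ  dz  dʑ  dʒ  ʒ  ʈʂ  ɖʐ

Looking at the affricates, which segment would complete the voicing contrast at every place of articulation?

/ts/

place of articulation  voiceless  voiced  
alveolar          —         dz      
postalveolar      tʃ        dʒ      
retroflex         ʈʂ        ɖʐ      
alveolo-palatal   tɕ        dʑ      
The alveolar row has no voiceless member, so the gap is the voiceless alveolar affricate /ts/.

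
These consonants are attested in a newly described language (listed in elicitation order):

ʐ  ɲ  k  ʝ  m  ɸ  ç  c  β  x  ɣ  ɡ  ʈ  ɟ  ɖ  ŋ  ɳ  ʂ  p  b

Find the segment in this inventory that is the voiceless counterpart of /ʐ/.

/ʐ/ is a voiced retroflex fricative.
The voiceless counterpart is a voiceless retroflex fricative — in this inventory, /ʂ/.

/ʂ/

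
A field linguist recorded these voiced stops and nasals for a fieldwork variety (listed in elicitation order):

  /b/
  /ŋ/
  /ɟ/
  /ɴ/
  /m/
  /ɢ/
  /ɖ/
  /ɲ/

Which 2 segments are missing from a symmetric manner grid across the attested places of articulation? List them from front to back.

/ɳ/, /ɡ/

bilabial: oral stop /b/, nasal /m/.
retroflex: oral stop /ɖ/, nasal —.
palatal: oral stop /ɟ/, nasal /ɲ/.
velar: oral stop —, nasal /ŋ/.
uvular: oral stop /ɢ/, nasal /ɴ/.
Gaps, from front to back: retroflex lacks nasal (/ɳ/); velar lacks oral stop (/ɡ/).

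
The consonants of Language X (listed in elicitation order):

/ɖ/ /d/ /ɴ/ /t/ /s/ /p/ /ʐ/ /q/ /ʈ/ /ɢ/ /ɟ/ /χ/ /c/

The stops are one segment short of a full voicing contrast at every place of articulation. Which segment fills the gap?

bilabial: voiceless /p/, voiced —.
alveolar: voiceless /t/, voiced /d/.
retroflex: voiceless /ʈ/, voiced /ɖ/.
palatal: voiceless /c/, voiced /ɟ/.
uvular: voiceless /q/, voiced /ɢ/.
The bilabial row has no voiced member, so the gap is the voiced bilabial stop /b/.

/b/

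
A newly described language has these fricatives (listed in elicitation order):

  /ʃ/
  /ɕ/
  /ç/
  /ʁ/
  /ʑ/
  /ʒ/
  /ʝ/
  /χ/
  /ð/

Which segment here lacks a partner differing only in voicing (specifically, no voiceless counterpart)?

/ð/

Postalveolar: /ʃ/ ~ /ʒ/
Alveolo-palatal: /ɕ/ ~ /ʑ/
Palatal: /ç/ ~ /ʝ/
Uvular: /χ/ ~ /ʁ/
Dental: only /ð/ (voiced); no voiceless partner.
So /ð/ is the unpaired segment.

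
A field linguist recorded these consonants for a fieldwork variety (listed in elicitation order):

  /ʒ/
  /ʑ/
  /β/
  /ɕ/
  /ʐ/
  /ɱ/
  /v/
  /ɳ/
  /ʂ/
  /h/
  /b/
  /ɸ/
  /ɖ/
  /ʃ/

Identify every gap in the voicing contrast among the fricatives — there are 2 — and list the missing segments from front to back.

bilabial: voiceless /ɸ/, voiced /β/.
labiodental: voiceless —, voiced /v/.
postalveolar: voiceless /ʃ/, voiced /ʒ/.
retroflex: voiceless /ʂ/, voiced /ʐ/.
alveolo-palatal: voiceless /ɕ/, voiced /ʑ/.
glottal: voiceless /h/, voiced —.
Gaps, from front to back: labiodental lacks voiceless (/f/); glottal lacks voiced (/ɦ/).

/f/, /ɦ/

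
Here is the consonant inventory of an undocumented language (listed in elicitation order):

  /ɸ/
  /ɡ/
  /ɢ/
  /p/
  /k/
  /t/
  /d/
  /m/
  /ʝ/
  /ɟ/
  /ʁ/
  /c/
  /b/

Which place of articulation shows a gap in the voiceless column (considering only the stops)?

uvular

Voiceless: /p/ (bilabial), /t/ (alveolar), /c/ (palatal), /k/ (velar).
Voiced: /b/ (bilabial), /d/ (alveolar), /ɟ/ (palatal), /ɡ/ (velar), /ɢ/ (uvular).
Every place of articulation has a voiceless member except uvular, where /q/ would be expected.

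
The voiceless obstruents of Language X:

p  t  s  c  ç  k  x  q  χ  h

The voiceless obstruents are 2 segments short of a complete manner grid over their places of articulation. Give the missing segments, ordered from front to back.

/ɸ/, /ʔ/

Stop: /p/ (bilabial), /t/ (alveolar), /c/ (palatal), /k/ (velar), /q/ (uvular).
Fricative: /s/ (alveolar), /ç/ (palatal), /x/ (velar), /χ/ (uvular), /h/ (glottal).
Gaps, from front to back: bilabial lacks fricative (/ɸ/); glottal lacks stop (/ʔ/).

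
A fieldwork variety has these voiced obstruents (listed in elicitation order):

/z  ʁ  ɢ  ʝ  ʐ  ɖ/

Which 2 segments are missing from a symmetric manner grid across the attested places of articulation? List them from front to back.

place of articulation  stop      fricative
alveolar          —         z       
retroflex         ɖ         ʐ       
palatal           —         ʝ       
uvular            ɢ         ʁ       
Gaps, from front to back: alveolar lacks stop (/d/); palatal lacks stop (/ɟ/).

/d/, /ɟ/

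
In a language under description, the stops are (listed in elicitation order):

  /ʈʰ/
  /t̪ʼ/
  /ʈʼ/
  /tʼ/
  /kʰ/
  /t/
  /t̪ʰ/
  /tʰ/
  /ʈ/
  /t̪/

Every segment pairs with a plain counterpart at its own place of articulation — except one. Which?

Dental: /t̪/ ~ /t̪ʰ/ ~ /t̪ʼ/
Alveolar: /t/ ~ /tʰ/ ~ /tʼ/
Retroflex: /ʈ/ ~ /ʈʰ/ ~ /ʈʼ/
Velar: only /kʰ/ (aspirated); no plain partner.
So /kʰ/ is the unpaired segment.

/kʰ/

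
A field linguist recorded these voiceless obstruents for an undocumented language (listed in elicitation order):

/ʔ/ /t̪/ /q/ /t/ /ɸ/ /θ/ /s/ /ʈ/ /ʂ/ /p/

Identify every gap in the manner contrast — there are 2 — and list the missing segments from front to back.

/χ/, /h/

Stop: /p/ (bilabial), /t̪/ (dental), /t/ (alveolar), /ʈ/ (retroflex), /q/ (uvular), /ʔ/ (glottal).
Fricative: /ɸ/ (bilabial), /θ/ (dental), /s/ (alveolar), /ʂ/ (retroflex).
Gaps, from front to back: uvular lacks fricative (/χ/); glottal lacks fricative (/h/).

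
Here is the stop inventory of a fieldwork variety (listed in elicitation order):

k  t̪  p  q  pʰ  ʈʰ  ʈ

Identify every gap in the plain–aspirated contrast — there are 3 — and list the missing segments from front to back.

place of articulation  plain     aspirated
bilabial          p         pʰ      
dental            t̪        —       
retroflex         ʈ         ʈʰ      
velar             k         —       
uvular            q         —       
Gaps, from front to back: dental lacks aspirated (/t̪ʰ/); velar lacks aspirated (/kʰ/); uvular lacks aspirated (/qʰ/).

/t̪ʰ/, /kʰ/, /qʰ/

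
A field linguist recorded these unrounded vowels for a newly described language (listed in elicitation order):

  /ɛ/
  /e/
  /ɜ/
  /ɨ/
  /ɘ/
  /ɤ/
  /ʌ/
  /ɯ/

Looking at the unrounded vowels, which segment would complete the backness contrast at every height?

high: front —, central /ɨ/, back /ɯ/.
high-mid: front /e/, central /ɘ/, back /ɤ/.
low-mid: front /ɛ/, central /ɜ/, back /ʌ/.
The high row has no front member, so the gap is the high front unrounded vowel /i/.

/i/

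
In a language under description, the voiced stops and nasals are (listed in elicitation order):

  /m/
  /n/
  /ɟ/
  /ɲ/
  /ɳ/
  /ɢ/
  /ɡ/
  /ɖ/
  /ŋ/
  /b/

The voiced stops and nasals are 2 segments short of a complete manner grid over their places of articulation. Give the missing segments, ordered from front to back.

Oral stop: /b/ (bilabial), /ɖ/ (retroflex), /ɟ/ (palatal), /ɡ/ (velar), /ɢ/ (uvular).
Nasal: /m/ (bilabial), /n/ (alveolar), /ɳ/ (retroflex), /ɲ/ (palatal), /ŋ/ (velar).
Gaps, from front to back: alveolar lacks oral stop (/d/); uvular lacks nasal (/ɴ/).

/d/, /ɴ/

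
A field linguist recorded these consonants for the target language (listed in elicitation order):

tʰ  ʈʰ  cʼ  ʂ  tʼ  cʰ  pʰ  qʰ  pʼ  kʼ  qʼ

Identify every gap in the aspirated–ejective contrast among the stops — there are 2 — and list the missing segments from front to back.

place of articulation  aspirated  ejective
bilabial          pʰ        pʼ      
alveolar          tʰ        tʼ      
retroflex         ʈʰ        —       
palatal           cʰ        cʼ      
velar             —         kʼ      
uvular            qʰ        qʼ      
Gaps, from front to back: retroflex lacks ejective (/ʈʼ/); velar lacks aspirated (/kʰ/).

/ʈʼ/, /kʰ/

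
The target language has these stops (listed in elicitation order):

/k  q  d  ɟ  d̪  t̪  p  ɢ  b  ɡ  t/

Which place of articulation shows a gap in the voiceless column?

palatal

place of articulation  voiceless  voiced  
bilabial          p         b       
dental            t̪        d̪      
alveolar          t         d       
palatal           —         ɟ       
velar             k         ɡ       
uvular            q         ɢ       
Every place of articulation has a voiceless member except palatal, where /c/ would be expected.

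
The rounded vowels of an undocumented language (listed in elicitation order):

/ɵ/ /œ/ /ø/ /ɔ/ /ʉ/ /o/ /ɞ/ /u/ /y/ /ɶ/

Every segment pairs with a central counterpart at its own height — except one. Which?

/ɶ/

High: /y/ ~ /ʉ/ ~ /u/
High-mid: /ø/ ~ /ɵ/ ~ /o/
Low-mid: /œ/ ~ /ɞ/ ~ /ɔ/
Low: only /ɶ/ (front); no central partner.
So /ɶ/ is the unpaired segment.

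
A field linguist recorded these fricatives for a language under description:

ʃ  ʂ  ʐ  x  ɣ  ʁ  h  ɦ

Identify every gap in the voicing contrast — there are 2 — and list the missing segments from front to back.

/ʒ/, /χ/

place of articulation  voiceless  voiced  
postalveolar      ʃ         —       
retroflex         ʂ         ʐ       
velar             x         ɣ       
uvular            —         ʁ       
glottal           h         ɦ       
Gaps, from front to back: postalveolar lacks voiced (/ʒ/); uvular lacks voiceless (/χ/).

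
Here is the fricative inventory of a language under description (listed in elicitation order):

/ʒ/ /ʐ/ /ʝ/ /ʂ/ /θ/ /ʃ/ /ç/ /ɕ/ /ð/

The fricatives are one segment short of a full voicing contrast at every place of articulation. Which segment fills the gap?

place of articulation  voiceless  voiced  
dental            θ         ð       
postalveolar      ʃ         ʒ       
retroflex         ʂ         ʐ       
alveolo-palatal   ɕ         —       
palatal           ç         ʝ       
The alveolo-palatal row has no voiced member, so the gap is the voiced alveolo-palatal fricative /ʑ/.

/ʑ/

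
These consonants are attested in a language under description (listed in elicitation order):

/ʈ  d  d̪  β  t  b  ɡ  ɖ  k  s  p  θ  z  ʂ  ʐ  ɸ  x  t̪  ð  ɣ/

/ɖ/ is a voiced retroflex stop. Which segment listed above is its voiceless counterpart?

The voiceless counterpart is a voiceless retroflex stop — in this inventory, /ʈ/.

/ʈ/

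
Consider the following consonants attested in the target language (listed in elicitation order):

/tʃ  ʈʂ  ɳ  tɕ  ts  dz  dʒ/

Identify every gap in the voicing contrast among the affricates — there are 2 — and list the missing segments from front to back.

place of articulation  voiceless  voiced  
alveolar          ts        dz      
postalveolar      tʃ        dʒ      
retroflex         ʈʂ        —       
alveolo-palatal   tɕ        —       
Gaps, from front to back: retroflex lacks voiced (/ɖʐ/); alveolo-palatal lacks voiced (/dʑ/).

/ɖʐ/, /dʑ/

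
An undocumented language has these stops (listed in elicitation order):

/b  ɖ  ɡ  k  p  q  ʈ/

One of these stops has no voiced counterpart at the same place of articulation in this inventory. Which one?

Bilabial: /p/ ~ /b/
Retroflex: /ʈ/ ~ /ɖ/
Velar: /k/ ~ /ɡ/
Uvular: only /q/ (voiceless); no voiced partner.
So /q/ is the unpaired segment.

/q/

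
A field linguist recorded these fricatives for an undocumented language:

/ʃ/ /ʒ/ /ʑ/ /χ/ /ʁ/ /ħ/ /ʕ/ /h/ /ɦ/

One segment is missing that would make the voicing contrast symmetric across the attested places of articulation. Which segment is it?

/ɕ/

postalveolar: voiceless /ʃ/, voiced /ʒ/.
alveolo-palatal: voiceless —, voiced /ʑ/.
uvular: voiceless /χ/, voiced /ʁ/.
pharyngeal: voiceless /ħ/, voiced /ʕ/.
glottal: voiceless /h/, voiced /ɦ/.
The alveolo-palatal row has no voiceless member, so the gap is the voiceless alveolo-palatal fricative /ɕ/.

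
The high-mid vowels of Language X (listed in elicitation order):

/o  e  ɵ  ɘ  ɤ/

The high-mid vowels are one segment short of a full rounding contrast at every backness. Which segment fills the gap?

Unrounded: /e/ (front), /ɘ/ (central), /ɤ/ (back).
Rounded: /ɵ/ (central), /o/ (back).
The front row has no rounded member, so the gap is the front rounded vowel /ø/.

/ø/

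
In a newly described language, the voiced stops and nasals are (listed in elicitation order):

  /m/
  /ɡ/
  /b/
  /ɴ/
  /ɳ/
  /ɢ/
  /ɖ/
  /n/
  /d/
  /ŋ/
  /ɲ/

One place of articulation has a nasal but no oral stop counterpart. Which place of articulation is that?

place of articulation  oral stop  nasal   
bilabial          b         m       
alveolar          d         n       
retroflex         ɖ         ɳ       
palatal           —         ɲ       
velar             ɡ         ŋ       
uvular            ɢ         ɴ       
Every place of articulation has an oral stop member except palatal, where /ɟ/ would be expected.

palatal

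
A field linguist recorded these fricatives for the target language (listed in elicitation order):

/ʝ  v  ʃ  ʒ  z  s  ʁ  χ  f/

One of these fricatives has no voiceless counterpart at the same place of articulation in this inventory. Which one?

/ʝ/

Labiodental: /f/ ~ /v/
Alveolar: /s/ ~ /z/
Postalveolar: /ʃ/ ~ /ʒ/
Uvular: /χ/ ~ /ʁ/
Palatal: only /ʝ/ (voiced); no voiceless partner.
So /ʝ/ is the unpaired segment.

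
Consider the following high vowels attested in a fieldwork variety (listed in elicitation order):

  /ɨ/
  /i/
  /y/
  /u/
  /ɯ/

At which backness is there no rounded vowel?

central

backness          unrounded  rounded 
front             i         y       
central           ɨ         —       
back              ɯ         u       
Every backness has a rounded member except central, where /ʉ/ would be expected.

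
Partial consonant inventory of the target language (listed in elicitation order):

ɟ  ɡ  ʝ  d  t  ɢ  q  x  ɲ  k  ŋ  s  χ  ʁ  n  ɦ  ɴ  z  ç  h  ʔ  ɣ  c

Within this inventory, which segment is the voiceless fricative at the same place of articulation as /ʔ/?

/ʔ/ is a voiceless glottal stop.
The voiceless fricative at the same place is a voiceless glottal fricative — in this inventory, /h/.

/h/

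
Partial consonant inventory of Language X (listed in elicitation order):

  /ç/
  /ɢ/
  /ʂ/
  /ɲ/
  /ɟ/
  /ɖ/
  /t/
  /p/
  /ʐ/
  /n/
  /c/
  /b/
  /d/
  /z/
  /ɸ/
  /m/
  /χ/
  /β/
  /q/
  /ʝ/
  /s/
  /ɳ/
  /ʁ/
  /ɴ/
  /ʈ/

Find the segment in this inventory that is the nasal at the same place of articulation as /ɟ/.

/ɟ/ is a voiced palatal stop.
The nasal at the same place is a palatal nasal — in this inventory, /ɲ/.

/ɲ/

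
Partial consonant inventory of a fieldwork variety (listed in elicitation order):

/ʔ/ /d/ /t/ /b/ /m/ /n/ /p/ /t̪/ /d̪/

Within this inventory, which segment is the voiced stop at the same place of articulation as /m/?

/b/

/m/ is a bilabial nasal.
The voiced stop at the same place is a voiced bilabial stop — in this inventory, /b/.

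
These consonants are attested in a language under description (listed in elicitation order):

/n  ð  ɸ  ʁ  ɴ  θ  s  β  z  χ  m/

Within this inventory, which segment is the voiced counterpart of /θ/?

/θ/ is a voiceless dental fricative.
The voiced counterpart is a voiced dental fricative — in this inventory, /ð/.

/ð/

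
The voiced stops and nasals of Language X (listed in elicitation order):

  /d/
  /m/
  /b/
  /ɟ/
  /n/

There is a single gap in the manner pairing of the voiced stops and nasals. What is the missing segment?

/ɲ/

bilabial: oral stop /b/, nasal /m/.
alveolar: oral stop /d/, nasal /n/.
palatal: oral stop /ɟ/, nasal —.
The palatal row has no nasal member, so the gap is the palatal nasal /ɲ/.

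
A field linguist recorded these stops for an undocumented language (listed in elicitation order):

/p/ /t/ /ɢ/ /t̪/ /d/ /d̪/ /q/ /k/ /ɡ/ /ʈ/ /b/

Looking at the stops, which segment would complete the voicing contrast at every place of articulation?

place of articulation  voiceless  voiced  
bilabial          p         b       
dental            t̪        d̪      
alveolar          t         d       
retroflex         ʈ         —       
velar             k         ɡ       
uvular            q         ɢ       
The retroflex row has no voiced member, so the gap is the voiced retroflex stop /ɖ/.

/ɖ/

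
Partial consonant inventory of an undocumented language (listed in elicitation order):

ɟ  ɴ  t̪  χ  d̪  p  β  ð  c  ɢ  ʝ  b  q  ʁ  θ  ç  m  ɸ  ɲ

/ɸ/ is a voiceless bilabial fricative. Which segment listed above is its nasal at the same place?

The nasal at the same place is a bilabial nasal — in this inventory, /m/.

/m/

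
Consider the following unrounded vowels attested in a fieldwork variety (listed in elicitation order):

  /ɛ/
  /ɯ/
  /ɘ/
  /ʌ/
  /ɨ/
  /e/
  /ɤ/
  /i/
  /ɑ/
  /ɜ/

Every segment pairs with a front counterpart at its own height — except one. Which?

/ɑ/

High: /i/ ~ /ɨ/ ~ /ɯ/
High-mid: /e/ ~ /ɘ/ ~ /ɤ/
Low-mid: /ɛ/ ~ /ɜ/ ~ /ʌ/
Low: only /ɑ/ (back); no front partner.
So /ɑ/ is the unpaired segment.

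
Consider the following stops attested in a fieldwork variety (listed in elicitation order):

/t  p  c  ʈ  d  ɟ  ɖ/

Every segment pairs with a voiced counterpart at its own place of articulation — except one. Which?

Alveolar: /t/ ~ /d/
Retroflex: /ʈ/ ~ /ɖ/
Palatal: /c/ ~ /ɟ/
Bilabial: only /p/ (voiceless); no voiced partner.
So /p/ is the unpaired segment.

/p/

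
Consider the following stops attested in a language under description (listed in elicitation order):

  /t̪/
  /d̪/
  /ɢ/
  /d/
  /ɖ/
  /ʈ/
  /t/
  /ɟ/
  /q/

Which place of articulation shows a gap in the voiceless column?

place of articulation  voiceless  voiced  
dental            t̪        d̪      
alveolar          t         d       
retroflex         ʈ         ɖ       
palatal           —         ɟ       
uvular            q         ɢ       
Every place of articulation has a voiceless member except palatal, where /c/ would be expected.

palatal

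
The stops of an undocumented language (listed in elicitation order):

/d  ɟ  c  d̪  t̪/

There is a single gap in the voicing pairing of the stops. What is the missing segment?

Voiceless: /t̪/ (dental), /c/ (palatal).
Voiced: /d̪/ (dental), /d/ (alveolar), /ɟ/ (palatal).
The alveolar row has no voiceless member, so the gap is the voiceless alveolar stop /t/.

/t/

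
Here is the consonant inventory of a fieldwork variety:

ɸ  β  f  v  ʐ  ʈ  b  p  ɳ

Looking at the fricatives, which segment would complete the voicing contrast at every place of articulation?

/ʂ/

place of articulation  voiceless  voiced  
bilabial          ɸ         β       
labiodental       f         v       
retroflex         —         ʐ       
The retroflex row has no voiceless member, so the gap is the voiceless retroflex fricative /ʂ/.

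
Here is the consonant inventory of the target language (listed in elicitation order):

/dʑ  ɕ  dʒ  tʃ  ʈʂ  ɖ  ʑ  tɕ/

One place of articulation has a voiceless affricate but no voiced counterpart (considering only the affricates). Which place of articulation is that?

retroflex

Voiceless: /tʃ/ (postalveolar), /ʈʂ/ (retroflex), /tɕ/ (alveolo-palatal).
Voiced: /dʒ/ (postalveolar), /dʑ/ (alveolo-palatal).
Every place of articulation has a voiced member except retroflex, where /ɖʐ/ would be expected.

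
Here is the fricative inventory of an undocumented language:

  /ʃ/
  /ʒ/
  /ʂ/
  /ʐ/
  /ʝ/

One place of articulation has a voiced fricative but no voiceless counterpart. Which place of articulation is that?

place of articulation  voiceless  voiced  
postalveolar      ʃ         ʒ       
retroflex         ʂ         ʐ       
palatal           —         ʝ       
Every place of articulation has a voiceless member except palatal, where /ç/ would be expected.

palatal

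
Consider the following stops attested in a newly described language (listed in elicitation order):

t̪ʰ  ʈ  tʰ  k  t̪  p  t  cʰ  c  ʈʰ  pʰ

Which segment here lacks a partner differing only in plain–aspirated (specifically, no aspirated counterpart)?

Bilabial: /p/ ~ /pʰ/
Dental: /t̪/ ~ /t̪ʰ/
Alveolar: /t/ ~ /tʰ/
Retroflex: /ʈ/ ~ /ʈʰ/
Palatal: /c/ ~ /cʰ/
Velar: only /k/ (plain); no aspirated partner.
So /k/ is the unpaired segment.

/k/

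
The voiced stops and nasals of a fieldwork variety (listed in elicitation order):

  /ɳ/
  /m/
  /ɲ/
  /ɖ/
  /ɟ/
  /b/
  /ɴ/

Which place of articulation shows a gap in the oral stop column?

uvular

Oral stop: /b/ (bilabial), /ɖ/ (retroflex), /ɟ/ (palatal).
Nasal: /m/ (bilabial), /ɳ/ (retroflex), /ɲ/ (palatal), /ɴ/ (uvular).
Every place of articulation has an oral stop member except uvular, where /ɢ/ would be expected.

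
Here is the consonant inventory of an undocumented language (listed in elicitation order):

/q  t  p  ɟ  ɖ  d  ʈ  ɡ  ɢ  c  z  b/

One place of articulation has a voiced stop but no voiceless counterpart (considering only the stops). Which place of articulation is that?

place of articulation  voiceless  voiced  
bilabial          p         b       
alveolar          t         d       
retroflex         ʈ         ɖ       
palatal           c         ɟ       
velar             —         ɡ       
uvular            q         ɢ       
Every place of articulation has a voiceless member except velar, where /k/ would be expected.

velar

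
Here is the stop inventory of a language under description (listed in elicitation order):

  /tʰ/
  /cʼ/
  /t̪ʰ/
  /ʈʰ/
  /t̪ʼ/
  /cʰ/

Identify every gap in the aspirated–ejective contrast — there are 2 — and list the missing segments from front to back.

/tʼ/, /ʈʼ/

dental: aspirated /t̪ʰ/, ejective /t̪ʼ/.
alveolar: aspirated /tʰ/, ejective —.
retroflex: aspirated /ʈʰ/, ejective —.
palatal: aspirated /cʰ/, ejective /cʼ/.
Gaps, from front to back: alveolar lacks ejective (/tʼ/); retroflex lacks ejective (/ʈʼ/).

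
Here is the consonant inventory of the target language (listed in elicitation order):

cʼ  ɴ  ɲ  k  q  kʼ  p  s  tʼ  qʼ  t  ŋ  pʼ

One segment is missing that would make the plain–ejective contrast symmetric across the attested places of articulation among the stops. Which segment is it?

/c/

place of articulation  plain     ejective
bilabial          p         pʼ      
alveolar          t         tʼ      
palatal           —         cʼ      
velar             k         kʼ      
uvular            q         qʼ      
The palatal row has no plain member, so the gap is the plain palatal stop /c/.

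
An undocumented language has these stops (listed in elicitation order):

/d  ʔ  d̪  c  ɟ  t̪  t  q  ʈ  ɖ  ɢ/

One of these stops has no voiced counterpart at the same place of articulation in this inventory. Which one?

Dental: /t̪/ ~ /d̪/
Alveolar: /t/ ~ /d/
Retroflex: /ʈ/ ~ /ɖ/
Palatal: /c/ ~ /ɟ/
Uvular: /q/ ~ /ɢ/
Glottal: only /ʔ/ (voiceless); no voiced partner.
So /ʔ/ is the unpaired segment.

/ʔ/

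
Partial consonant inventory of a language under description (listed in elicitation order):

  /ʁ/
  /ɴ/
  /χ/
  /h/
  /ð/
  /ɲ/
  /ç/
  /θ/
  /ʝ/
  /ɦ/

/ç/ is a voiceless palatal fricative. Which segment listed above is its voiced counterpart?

The voiced counterpart is a voiced palatal fricative — in this inventory, /ʝ/.

/ʝ/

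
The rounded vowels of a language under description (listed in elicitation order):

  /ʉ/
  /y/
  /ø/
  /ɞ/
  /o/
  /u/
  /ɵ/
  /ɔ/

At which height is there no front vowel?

low-mid

Front: /y/ (high), /ø/ (high-mid).
Central: /ʉ/ (high), /ɵ/ (high-mid), /ɞ/ (low-mid).
Back: /u/ (high), /o/ (high-mid), /ɔ/ (low-mid).
Every height has a front member except low-mid, where /œ/ would be expected.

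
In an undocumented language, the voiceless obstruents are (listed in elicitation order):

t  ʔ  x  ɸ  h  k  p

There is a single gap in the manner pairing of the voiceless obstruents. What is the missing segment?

/s/

Stop: /p/ (bilabial), /t/ (alveolar), /k/ (velar), /ʔ/ (glottal).
Fricative: /ɸ/ (bilabial), /x/ (velar), /h/ (glottal).
The alveolar row has no fricative member, so the gap is the alveolar fricative /s/.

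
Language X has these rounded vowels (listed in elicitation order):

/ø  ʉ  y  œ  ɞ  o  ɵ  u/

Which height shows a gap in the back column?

low-mid

Front: /y/ (high), /ø/ (high-mid), /œ/ (low-mid).
Central: /ʉ/ (high), /ɵ/ (high-mid), /ɞ/ (low-mid).
Back: /u/ (high), /o/ (high-mid).
Every height has a back member except low-mid, where /ɔ/ would be expected.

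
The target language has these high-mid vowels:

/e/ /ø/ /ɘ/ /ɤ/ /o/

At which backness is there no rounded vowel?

central

backness          unrounded  rounded 
front             e         ø       
central           ɘ         —       
back              ɤ         o       
Every backness has a rounded member except central, where /ɵ/ would be expected.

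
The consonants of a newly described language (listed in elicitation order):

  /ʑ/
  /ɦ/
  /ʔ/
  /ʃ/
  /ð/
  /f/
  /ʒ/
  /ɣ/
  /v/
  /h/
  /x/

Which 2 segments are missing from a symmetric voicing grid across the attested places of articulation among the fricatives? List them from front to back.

labiodental: voiceless /f/, voiced /v/.
dental: voiceless —, voiced /ð/.
postalveolar: voiceless /ʃ/, voiced /ʒ/.
alveolo-palatal: voiceless —, voiced /ʑ/.
velar: voiceless /x/, voiced /ɣ/.
glottal: voiceless /h/, voiced /ɦ/.
Gaps, from front to back: dental lacks voiceless (/θ/); alveolo-palatal lacks voiceless (/ɕ/).

/θ/, /ɕ/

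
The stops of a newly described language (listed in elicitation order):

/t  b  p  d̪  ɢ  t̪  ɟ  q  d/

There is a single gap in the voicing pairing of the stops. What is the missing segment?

/c/

place of articulation  voiceless  voiced  
bilabial          p         b       
dental            t̪        d̪      
alveolar          t         d       
palatal           —         ɟ       
uvular            q         ɢ       
The palatal row has no voiceless member, so the gap is the voiceless palatal stop /c/.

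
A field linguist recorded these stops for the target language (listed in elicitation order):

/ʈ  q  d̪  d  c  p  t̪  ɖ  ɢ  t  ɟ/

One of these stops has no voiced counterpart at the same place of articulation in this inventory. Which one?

Dental: /t̪/ ~ /d̪/
Alveolar: /t/ ~ /d/
Retroflex: /ʈ/ ~ /ɖ/
Palatal: /c/ ~ /ɟ/
Uvular: /q/ ~ /ɢ/
Bilabial: only /p/ (voiceless); no voiced partner.
So /p/ is the unpaired segment.

/p/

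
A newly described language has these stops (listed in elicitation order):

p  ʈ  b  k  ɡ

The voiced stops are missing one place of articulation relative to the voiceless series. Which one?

retroflex

bilabial: voiceless /p/, voiced /b/.
retroflex: voiceless /ʈ/, voiced —.
velar: voiceless /k/, voiced /ɡ/.
Every place of articulation has a voiced member except retroflex, where /ɖ/ would be expected.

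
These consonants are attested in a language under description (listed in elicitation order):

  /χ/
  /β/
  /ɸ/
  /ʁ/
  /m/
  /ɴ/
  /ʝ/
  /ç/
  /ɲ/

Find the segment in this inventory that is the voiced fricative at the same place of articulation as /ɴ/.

/ɴ/ is an uvular nasal.
The voiced fricative at the same place is a voiced uvular fricative — in this inventory, /ʁ/.

/ʁ/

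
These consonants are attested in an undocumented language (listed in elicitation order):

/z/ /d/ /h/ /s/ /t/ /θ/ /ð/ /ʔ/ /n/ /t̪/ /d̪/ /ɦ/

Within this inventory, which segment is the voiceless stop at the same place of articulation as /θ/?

/t̪/

/θ/ is a voiceless dental fricative.
The voiceless stop at the same place is a voiceless dental stop — in this inventory, /t̪/.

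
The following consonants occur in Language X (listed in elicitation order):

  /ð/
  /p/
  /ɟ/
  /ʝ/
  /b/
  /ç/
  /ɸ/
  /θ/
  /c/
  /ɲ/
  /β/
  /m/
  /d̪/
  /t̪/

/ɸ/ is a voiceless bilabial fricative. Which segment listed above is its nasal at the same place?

The nasal at the same place is a bilabial nasal — in this inventory, /m/.

/m/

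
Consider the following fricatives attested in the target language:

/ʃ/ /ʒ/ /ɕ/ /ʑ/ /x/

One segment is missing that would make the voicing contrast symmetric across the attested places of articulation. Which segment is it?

/ɣ/

place of articulation  voiceless  voiced  
postalveolar      ʃ         ʒ       
alveolo-palatal   ɕ         ʑ       
velar             x         —       
The velar row has no voiced member, so the gap is the voiced velar fricative /ɣ/.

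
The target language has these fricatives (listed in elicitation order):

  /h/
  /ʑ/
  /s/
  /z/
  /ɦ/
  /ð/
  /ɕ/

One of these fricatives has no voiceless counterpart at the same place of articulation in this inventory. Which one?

/ð/

Alveolar: /s/ ~ /z/
Alveolo-palatal: /ɕ/ ~ /ʑ/
Glottal: /h/ ~ /ɦ/
Dental: only /ð/ (voiced); no voiceless partner.
So /ð/ is the unpaired segment.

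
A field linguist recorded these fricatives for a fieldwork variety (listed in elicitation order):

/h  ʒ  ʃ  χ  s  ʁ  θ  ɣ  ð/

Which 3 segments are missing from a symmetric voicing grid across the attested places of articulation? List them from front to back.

/z/, /x/, /ɦ/

place of articulation  voiceless  voiced  
dental            θ         ð       
alveolar          s         —       
postalveolar      ʃ         ʒ       
velar             —         ɣ       
uvular            χ         ʁ       
glottal           h         —       
Gaps, from front to back: alveolar lacks voiced (/z/); velar lacks voiceless (/x/); glottal lacks voiced (/ɦ/).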